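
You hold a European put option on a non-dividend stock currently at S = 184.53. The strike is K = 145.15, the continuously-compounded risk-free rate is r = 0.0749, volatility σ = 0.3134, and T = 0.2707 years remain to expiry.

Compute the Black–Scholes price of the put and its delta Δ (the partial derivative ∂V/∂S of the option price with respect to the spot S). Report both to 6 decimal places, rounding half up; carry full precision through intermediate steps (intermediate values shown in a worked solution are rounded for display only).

price = 0.617578
Δ = -0.046672

σ√T = 0.3134·√0.2707 = 0.163058
d₁ = (ln(S/K) + (r+σ²/2)T) / (σ√T) = (ln(184.53/145.15) + (0.0749+0.3134²/2)·0.2707) / 0.163058 = (0.240044 + 0.033569) / 0.163058 = 1.678011
d₂ = d₁ − σ√T = 1.678011 − 0.163058 = 1.514953
e^{−rT} = e^{−0.0749·0.2707} = 0.979929
N(−d₁) = 0.046672,  N(−d₂) = 0.064892
Put price V = K·e^{−rT}·N(−d₂) − S·N(−d₁) = 9.230044 − 8.612466 = 0.617578
Δ = −N(−d₁) = -0.046672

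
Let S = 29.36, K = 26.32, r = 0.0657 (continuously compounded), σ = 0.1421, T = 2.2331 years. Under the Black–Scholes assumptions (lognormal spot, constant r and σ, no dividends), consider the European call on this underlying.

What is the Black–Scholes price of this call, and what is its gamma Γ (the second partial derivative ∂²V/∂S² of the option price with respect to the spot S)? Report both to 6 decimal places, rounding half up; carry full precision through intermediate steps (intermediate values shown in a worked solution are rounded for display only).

σ√T = 0.1421·√2.2331 = 0.212348
d₁ = (ln(S/K) + (r+σ²/2)T) / (σ√T) = (ln(29.36/26.32) + (0.0657+0.1421²/2)·2.2331) / 0.212348 = (0.109304 + 0.169261) / 0.212348 = 1.311831
d₂ = d₁ − σ√T = 1.311831 − 0.212348 = 1.099483
e^{−rT} = e^{−0.0657·2.2331} = 0.863540
N(d₁) = 0.905211,  N(d₂) = 0.864221
Call price V = S·N(d₁) − K·e^{−rT}·N(d₂) = 26.577005 − 19.642349 = 6.934656
φ(d₁) = (1/√(2π))·e^{−d₁²/2} = 0.168741
Γ = φ(d₁) / (S·σ·√T) = 0.027066

price = 6.934656
Γ = 0.027066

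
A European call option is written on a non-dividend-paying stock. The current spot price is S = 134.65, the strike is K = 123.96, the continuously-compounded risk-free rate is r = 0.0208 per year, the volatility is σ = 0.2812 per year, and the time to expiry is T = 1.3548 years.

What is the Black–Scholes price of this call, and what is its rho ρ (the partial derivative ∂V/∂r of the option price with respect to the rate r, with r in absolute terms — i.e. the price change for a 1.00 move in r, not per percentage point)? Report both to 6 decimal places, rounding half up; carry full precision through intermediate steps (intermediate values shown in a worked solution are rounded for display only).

σ√T = 0.2812·√1.3548 = 0.327305
d₁ = (ln(S/K) + (r+σ²/2)T) / (σ√T) = (ln(134.65/123.96) + (0.0208+0.2812²/2)·1.3548) / 0.327305 = (0.082720 + 0.081744) / 0.327305 = 0.502479
d₂ = d₁ − σ√T = 0.502479 − 0.327305 = 0.175174
e^{−rT} = e^{−0.0208·1.3548} = 0.972214
N(d₁) = 0.692335,  N(d₂) = 0.569529
Call price V = S·N(d₁) − K·e^{−rT}·N(d₂) = 93.222878 − 68.637069 = 24.585809
ρ = K·T·e^{−rT}·N(d₂) = 92.989501

price = 24.585809
ρ = 92.989501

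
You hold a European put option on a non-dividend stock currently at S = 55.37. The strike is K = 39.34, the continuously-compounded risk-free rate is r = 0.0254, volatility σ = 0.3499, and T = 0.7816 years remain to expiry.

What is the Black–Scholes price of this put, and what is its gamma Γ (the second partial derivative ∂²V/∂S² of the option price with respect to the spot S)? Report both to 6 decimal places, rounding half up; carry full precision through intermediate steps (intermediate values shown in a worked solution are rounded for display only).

price = 0.847354
Γ = 0.009698

σ√T = 0.3499·√0.7816 = 0.309340
d₁ = (ln(S/K) + (r+σ²/2)T) / (σ√T) = (ln(55.37/39.34) + (0.0254+0.3499²/2)·0.7816) / 0.309340 = (0.341796 + 0.067698) / 0.309340 = 1.323768
d₂ = d₁ − σ√T = 1.323768 − 0.309340 = 1.014428
e^{−rT} = e^{−0.0254·0.7816} = 0.980343
N(−d₁) = 0.092790,  N(−d₂) = 0.155189
Put price V = K·e^{−rT}·N(−d₂) − S·N(−d₁) = 5.985143 − 5.137789 = 0.847354
φ(d₁) = (1/√(2π))·e^{−d₁²/2} = 0.166108
Γ = φ(d₁) / (S·σ·√T) = 0.009698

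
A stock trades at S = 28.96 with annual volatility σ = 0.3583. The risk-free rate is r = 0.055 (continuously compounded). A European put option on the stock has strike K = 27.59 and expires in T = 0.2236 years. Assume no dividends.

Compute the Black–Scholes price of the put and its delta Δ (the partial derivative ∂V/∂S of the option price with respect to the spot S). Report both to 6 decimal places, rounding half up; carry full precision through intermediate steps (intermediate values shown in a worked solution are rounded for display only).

σ√T = 0.3583·√0.2236 = 0.169427
d₁ = (ln(S/K) + (r+σ²/2)T) / (σ√T) = (ln(28.96/27.59) + (0.055+0.3583²/2)·0.2236) / 0.169427 = (0.048462 + 0.026651) / 0.169427 = 0.443335
d₂ = d₁ − σ√T = 0.443335 − 0.169427 = 0.273908
e^{−rT} = e^{−0.055·0.2236} = 0.987777
N(−d₁) = 0.328762,  N(−d₂) = 0.392078
Put price V = K·e^{−rT}·N(−d₂) − S·N(−d₁) = 10.685205 − 9.520939 = 1.164266
Δ = −N(−d₁) = -0.328762

price = 1.164266
Δ = -0.328762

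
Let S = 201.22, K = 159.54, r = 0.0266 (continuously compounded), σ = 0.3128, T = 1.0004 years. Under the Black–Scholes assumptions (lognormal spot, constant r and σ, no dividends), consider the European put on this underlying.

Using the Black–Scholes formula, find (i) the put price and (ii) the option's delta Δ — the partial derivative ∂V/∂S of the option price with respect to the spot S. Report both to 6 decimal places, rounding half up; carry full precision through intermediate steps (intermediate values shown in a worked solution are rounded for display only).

σ√T = 0.3128·√1.0004 = 0.312863
d₁ = (ln(S/K) + (r+σ²/2)T) / (σ√T) = (ln(201.22/159.54) + (0.0266+0.3128²/2)·1.0004) / 0.312863 = (0.232104 + 0.075552) / 0.312863 = 0.983359
d₂ = d₁ − σ√T = 0.983359 − 0.312863 = 0.670497
e^{−rT} = e^{−0.0266·1.0004} = 0.973740
N(−d₁) = 0.162715,  N(−d₂) = 0.251271
Put price V = K·e^{−rT}·N(−d₂) − S·N(−d₁) = 39.035021 − 32.741578 = 6.293443
Δ = −N(−d₁) = -0.162715

price = 6.293443
Δ = -0.162715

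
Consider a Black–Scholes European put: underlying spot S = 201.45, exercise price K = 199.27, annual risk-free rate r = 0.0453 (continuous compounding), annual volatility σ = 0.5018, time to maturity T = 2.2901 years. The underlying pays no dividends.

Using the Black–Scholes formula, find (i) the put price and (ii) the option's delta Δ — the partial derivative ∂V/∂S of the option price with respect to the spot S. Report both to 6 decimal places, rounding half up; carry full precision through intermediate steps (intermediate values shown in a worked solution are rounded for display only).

σ√T = 0.5018·√2.2901 = 0.759378
d₁ = (ln(S/K) + (r+σ²/2)T) / (σ√T) = (ln(201.45/199.27) + (0.0453+0.5018²/2)·2.2901) / 0.759378 = (0.010881 + 0.392069) / 0.759378 = 0.530631
d₂ = d₁ − σ√T = 0.530631 − 0.759378 = -0.228747
e^{−rT} = e^{−0.0453·2.2901} = 0.901458
N(−d₁) = 0.297837,  N(−d₂) = 0.590467
Put price V = K·e^{−rT}·N(−d₂) − S·N(−d₁) = 106.067733 − 59.999318 = 46.068415
Δ = −N(−d₁) = -0.297837

price = 46.068415
Δ = -0.297837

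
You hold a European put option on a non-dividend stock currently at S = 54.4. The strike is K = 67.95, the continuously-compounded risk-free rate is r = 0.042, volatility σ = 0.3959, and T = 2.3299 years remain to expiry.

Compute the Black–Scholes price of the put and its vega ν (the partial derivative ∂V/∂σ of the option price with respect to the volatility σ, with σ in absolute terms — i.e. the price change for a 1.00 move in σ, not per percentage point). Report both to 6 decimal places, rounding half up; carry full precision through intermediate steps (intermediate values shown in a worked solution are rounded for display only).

price = 17.664890
ν = 32.974227

σ√T = 0.3959·√2.3299 = 0.604302
d₁ = (ln(S/K) + (r+σ²/2)T) / (σ√T) = (ln(54.4/67.95) + (0.042+0.3959²/2)·2.3299) / 0.604302 = (-0.222408 + 0.280446) / 0.604302 = 0.096042
d₂ = d₁ − σ√T = 0.096042 − 0.604302 = -0.508260
e^{−rT} = e^{−0.042·2.3299} = 0.906780
N(−d₁) = 0.461744,  N(−d₂) = 0.694365
Put price V = K·e^{−rT}·N(−d₂) − S·N(−d₁) = 42.783743 − 25.118853 = 17.664890
φ(d₁) = (1/√(2π))·e^{−d₁²/2} = 0.397107
ν = S·φ(d₁)·√T = 32.974227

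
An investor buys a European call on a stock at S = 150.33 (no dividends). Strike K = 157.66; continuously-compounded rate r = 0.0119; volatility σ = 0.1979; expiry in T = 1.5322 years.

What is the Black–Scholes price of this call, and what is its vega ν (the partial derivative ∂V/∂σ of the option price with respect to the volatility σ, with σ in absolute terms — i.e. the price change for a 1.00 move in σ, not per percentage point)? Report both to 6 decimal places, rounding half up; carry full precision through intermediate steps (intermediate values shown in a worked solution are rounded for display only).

price = 12.738607
ν = 74.235565

σ√T = 0.1979·√1.5322 = 0.244965
d₁ = (ln(S/K) + (r+σ²/2)T) / (σ√T) = (ln(150.33/157.66) + (0.0119+0.1979²/2)·1.5322) / 0.244965 = (-0.047608 + 0.048237) / 0.244965 = 0.002568
d₂ = d₁ − σ√T = 0.002568 − 0.244965 = -0.242397
e^{−rT} = e^{−0.0119·1.5322} = 0.981932
N(d₁) = 0.501025,  N(d₂) = 0.404236
Call price V = S·N(d₁) − K·e^{−rT}·N(d₂) = 75.319017 − 62.580411 = 12.738607
φ(d₁) = (1/√(2π))·e^{−d₁²/2} = 0.398941
ν = S·φ(d₁)·√T = 74.235565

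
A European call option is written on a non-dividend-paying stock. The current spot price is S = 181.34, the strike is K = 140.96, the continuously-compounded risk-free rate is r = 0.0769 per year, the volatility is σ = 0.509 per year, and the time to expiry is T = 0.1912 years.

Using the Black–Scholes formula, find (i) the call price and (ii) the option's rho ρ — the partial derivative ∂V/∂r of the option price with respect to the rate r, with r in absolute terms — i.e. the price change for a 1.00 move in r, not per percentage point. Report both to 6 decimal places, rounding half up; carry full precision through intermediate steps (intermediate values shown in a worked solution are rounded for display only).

σ√T = 0.509·√0.1912 = 0.222567
d₁ = (ln(S/K) + (r+σ²/2)T) / (σ√T) = (ln(181.34/140.96) + (0.0769+0.509²/2)·0.1912) / 0.222567 = (0.251898 + 0.039471) / 0.222567 = 1.309126
d₂ = d₁ − σ√T = 1.309126 − 0.222567 = 1.086559
e^{−rT} = e^{−0.0769·0.1912} = 0.985404
N(d₁) = 0.904754,  N(d₂) = 0.861384
Call price V = S·N(d₁) − K·e^{−rT}·N(d₂) = 164.068133 − 119.648482 = 44.419651
ρ = K·T·e^{−rT}·N(d₂) = 22.876790

price = 44.419651
ρ = 22.876790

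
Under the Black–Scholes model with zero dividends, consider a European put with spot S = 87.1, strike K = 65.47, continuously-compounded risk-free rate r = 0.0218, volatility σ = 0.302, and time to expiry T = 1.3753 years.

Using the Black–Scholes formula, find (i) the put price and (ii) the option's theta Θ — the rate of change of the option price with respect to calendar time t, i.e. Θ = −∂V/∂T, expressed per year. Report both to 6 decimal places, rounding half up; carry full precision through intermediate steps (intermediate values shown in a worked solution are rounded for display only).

σ√T = 0.302·√1.3753 = 0.354165
d₁ = (ln(S/K) + (r+σ²/2)T) / (σ√T) = (ln(87.1/65.47) + (0.0218+0.302²/2)·1.3753) / 0.354165 = (0.285465 + 0.092698) / 0.354165 = 1.067759
d₂ = d₁ − σ√T = 1.067759 − 0.354165 = 0.713594
e^{−rT} = e^{−0.0218·1.3753} = 0.970463
N(−d₁) = 0.142815,  N(−d₂) = 0.237739
Put price V = K·e^{−rT}·N(−d₂) − S·N(−d₁) = 15.105055 − 12.439156 = 2.665898
φ(d₁) = (1/√(2π))·e^{−d₁²/2} = 0.225600
Θ = −S·φ(d₁)·σ/(2√T) + r·K·e^{−rT}·N(−d₂) = −2.530084 + 0.329290 = -2.200794

price = 2.665898
Θ = -2.200794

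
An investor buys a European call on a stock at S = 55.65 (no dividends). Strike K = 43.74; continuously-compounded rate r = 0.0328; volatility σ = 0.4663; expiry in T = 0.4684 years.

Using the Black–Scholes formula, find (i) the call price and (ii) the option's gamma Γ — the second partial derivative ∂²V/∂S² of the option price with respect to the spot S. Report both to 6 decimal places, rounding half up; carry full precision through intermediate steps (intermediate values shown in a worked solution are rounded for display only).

σ√T = 0.4663·√0.4684 = 0.319135
d₁ = (ln(S/K) + (r+σ²/2)T) / (σ√T) = (ln(55.65/43.74) + (0.0328+0.4663²/2)·0.4684) / 0.319135 = (0.240819 + 0.066287) / 0.319135 = 0.962309
d₂ = d₁ − σ√T = 0.962309 − 0.319135 = 0.643174
e^{−rT} = e^{−0.0328·0.4684} = 0.984754
N(d₁) = 0.832053,  N(d₂) = 0.739944
Call price V = S·N(d₁) − K·e^{−rT}·N(d₂) = 46.303736 − 31.871729 = 14.432007
φ(d₁) = (1/√(2π))·e^{−d₁²/2} = 0.251087
Γ = φ(d₁) / (S·σ·√T) = 0.014138

price = 14.432007
Γ = 0.014138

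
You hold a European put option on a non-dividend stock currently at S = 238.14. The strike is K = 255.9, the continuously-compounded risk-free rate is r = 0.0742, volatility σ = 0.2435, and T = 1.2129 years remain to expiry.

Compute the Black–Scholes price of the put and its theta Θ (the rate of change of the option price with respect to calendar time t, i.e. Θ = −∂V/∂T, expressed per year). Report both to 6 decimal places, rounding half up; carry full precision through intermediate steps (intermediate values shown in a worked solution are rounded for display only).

price = 23.098367
Θ = -1.153402

σ√T = 0.2435·√1.2129 = 0.268171
d₁ = (ln(S/K) + (r+σ²/2)T) / (σ√T) = (ln(238.14/255.9) + (0.0742+0.2435²/2)·1.2129) / 0.268171 = (-0.071928 + 0.125955) / 0.268171 = 0.201465
d₂ = d₁ − σ√T = 0.201465 − 0.268171 = -0.066706
e^{−rT} = e^{−0.0742·1.2129} = 0.913934
N(−d₁) = 0.420168,  N(−d₂) = 0.526592
Put price V = K·e^{−rT}·N(−d₂) − S·N(−d₁) = 123.157079 − 100.058712 = 23.098367
φ(d₁) = (1/√(2π))·e^{−d₁²/2} = 0.390928
Θ = −S·φ(d₁)·σ/(2√T) + r·K·e^{−rT}·N(−d₂) = −10.291657 + 9.138255 = -1.153402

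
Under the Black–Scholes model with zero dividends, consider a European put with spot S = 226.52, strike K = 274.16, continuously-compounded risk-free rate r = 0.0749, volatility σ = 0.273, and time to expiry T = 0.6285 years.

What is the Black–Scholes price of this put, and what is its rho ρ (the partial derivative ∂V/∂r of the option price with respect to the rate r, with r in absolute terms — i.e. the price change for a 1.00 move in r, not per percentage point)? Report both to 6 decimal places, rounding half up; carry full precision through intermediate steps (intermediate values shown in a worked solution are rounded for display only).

price = 42.997813
ρ = -128.243601

σ√T = 0.273·√0.6285 = 0.216429
d₁ = (ln(S/K) + (r+σ²/2)T) / (σ√T) = (ln(226.52/274.16) + (0.0749+0.273²/2)·0.6285) / 0.216429 = (-0.190879 + 0.070495) / 0.216429 = -0.556225
d₂ = d₁ − σ√T = -0.556225 − 0.216429 = -0.772654
e^{−rT} = e^{−0.0749·0.6285} = 0.954016
N(−d₁) = 0.710972,  N(−d₂) = 0.780136
Put price V = K·e^{−rT}·N(−d₂) − S·N(−d₁) = 204.047097 − 161.049285 = 42.997813
ρ = −K·T·e^{−rT}·N(−d₂) = -128.243601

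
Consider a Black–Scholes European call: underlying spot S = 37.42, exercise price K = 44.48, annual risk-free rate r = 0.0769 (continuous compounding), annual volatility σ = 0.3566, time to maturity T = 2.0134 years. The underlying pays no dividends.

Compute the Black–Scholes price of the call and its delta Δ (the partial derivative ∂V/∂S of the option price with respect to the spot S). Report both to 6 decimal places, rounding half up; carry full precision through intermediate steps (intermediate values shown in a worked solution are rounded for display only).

price = 7.206552
Δ = 0.586058

σ√T = 0.3566·√2.0134 = 0.505995
d₁ = (ln(S/K) + (r+σ²/2)T) / (σ√T) = (ln(37.42/44.48) + (0.0769+0.3566²/2)·2.0134) / 0.505995 = (-0.172834 + 0.282846) / 0.505995 = 0.217416
d₂ = d₁ − σ√T = 0.217416 − 0.505995 = -0.288579
e^{−rT} = e^{−0.0769·2.0134} = 0.856560
N(d₁) = 0.586058,  N(d₂) = 0.386452
Call price V = S·N(d₁) − K·e^{−rT}·N(d₂) = 21.930294 − 14.723742 = 7.206552
Δ = N(d₁) = 0.586058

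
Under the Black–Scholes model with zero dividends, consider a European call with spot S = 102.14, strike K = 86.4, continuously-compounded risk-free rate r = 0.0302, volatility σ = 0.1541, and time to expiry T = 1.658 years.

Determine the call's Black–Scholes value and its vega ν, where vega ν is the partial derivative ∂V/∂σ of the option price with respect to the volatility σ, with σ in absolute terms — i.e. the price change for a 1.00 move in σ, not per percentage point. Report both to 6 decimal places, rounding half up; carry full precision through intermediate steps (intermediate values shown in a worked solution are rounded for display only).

σ√T = 0.1541·√1.658 = 0.198424
d₁ = (ln(S/K) + (r+σ²/2)T) / (σ√T) = (ln(102.14/86.4) + (0.0302+0.1541²/2)·1.658) / 0.198424 = (0.167357 + 0.069758) / 0.198424 = 1.194987
d₂ = d₁ − σ√T = 1.194987 − 0.198424 = 0.996563
e^{−rT} = e^{−0.0302·1.658} = 0.951161
N(d₁) = 0.883954,  N(d₂) = 0.840512
Call price V = S·N(d₁) − K·e^{−rT}·N(d₂) = 90.287053 − 69.073523 = 21.213530
φ(d₁) = (1/√(2π))·e^{−d₁²/2} = 0.195355
ν = S·φ(d₁)·√T = 25.692912

price = 21.213530
ν = 25.692912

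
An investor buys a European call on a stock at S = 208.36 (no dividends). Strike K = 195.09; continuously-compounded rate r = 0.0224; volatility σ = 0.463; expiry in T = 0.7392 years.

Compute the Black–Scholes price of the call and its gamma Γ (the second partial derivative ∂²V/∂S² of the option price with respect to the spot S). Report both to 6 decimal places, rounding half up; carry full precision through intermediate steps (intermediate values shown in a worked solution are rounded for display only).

σ√T = 0.463·√0.7392 = 0.398072
d₁ = (ln(S/K) + (r+σ²/2)T) / (σ√T) = (ln(208.36/195.09) + (0.0224+0.463²/2)·0.7392) / 0.398072 = (0.065806 + 0.095789) / 0.398072 = 0.405944
d₂ = d₁ − σ√T = 0.405944 − 0.398072 = 0.007872
e^{−rT} = e^{−0.0224·0.7392} = 0.983578
N(d₁) = 0.657608,  N(d₂) = 0.503140
Call price V = S·N(d₁) − K·e^{−rT}·N(d₂) = 137.019260 − 96.545755 = 40.473505
φ(d₁) = (1/√(2π))·e^{−d₁²/2} = 0.367389
Γ = φ(d₁) / (S·σ·√T) = 0.004429

price = 40.473505
Γ = 0.004429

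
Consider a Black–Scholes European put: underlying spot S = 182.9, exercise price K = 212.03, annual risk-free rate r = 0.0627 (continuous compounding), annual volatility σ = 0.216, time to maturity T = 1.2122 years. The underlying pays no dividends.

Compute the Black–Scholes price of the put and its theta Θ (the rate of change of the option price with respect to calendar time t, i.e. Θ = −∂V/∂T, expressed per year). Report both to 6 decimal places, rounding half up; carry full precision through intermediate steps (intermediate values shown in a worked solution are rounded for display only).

price = 25.569504
Θ = 1.130695

σ√T = 0.216·√1.2122 = 0.237816
d₁ = (ln(S/K) + (r+σ²/2)T) / (σ√T) = (ln(182.9/212.03) + (0.0627+0.216²/2)·1.2122) / 0.237816 = (-0.147788 + 0.104283) / 0.237816 = -0.182936
d₂ = d₁ − σ√T = -0.182936 − 0.237816 = -0.420752
e^{−rT} = e^{−0.0627·1.2122} = 0.926812
N(−d₁) = 0.572576,  N(−d₂) = 0.663032
Put price V = K·e^{−rT}·N(−d₂) − S·N(−d₁) = 130.293629 − 104.724125 = 25.569504
φ(d₁) = (1/√(2π))·e^{−d₁²/2} = 0.392322
Θ = −S·φ(d₁)·σ/(2√T) + r·K·e^{−rT}·N(−d₂) = −7.038716 + 8.169411 = 1.130695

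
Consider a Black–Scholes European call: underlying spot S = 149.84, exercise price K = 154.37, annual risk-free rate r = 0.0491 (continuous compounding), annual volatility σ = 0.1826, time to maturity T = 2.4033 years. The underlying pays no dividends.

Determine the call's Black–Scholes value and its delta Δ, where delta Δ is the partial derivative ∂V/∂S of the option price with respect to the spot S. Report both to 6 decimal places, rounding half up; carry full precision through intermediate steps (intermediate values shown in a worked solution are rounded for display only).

σ√T = 0.1826·√2.4033 = 0.283077
d₁ = (ln(S/K) + (r+σ²/2)T) / (σ√T) = (ln(149.84/154.37) + (0.0491+0.1826²/2)·2.4033) / 0.283077 = (-0.029784 + 0.158068) / 0.283077 = 0.453177
d₂ = d₁ − σ√T = 0.453177 − 0.283077 = 0.170100
e^{−rT} = e^{−0.0491·2.4033} = 0.888694
N(d₁) = 0.674789,  N(d₂) = 0.567534
Call price V = S·N(d₁) − K·e^{−rT}·N(d₂) = 101.110448 − 77.858741 = 23.251707
Δ = N(d₁) = 0.674789

price = 23.251707
Δ = 0.674789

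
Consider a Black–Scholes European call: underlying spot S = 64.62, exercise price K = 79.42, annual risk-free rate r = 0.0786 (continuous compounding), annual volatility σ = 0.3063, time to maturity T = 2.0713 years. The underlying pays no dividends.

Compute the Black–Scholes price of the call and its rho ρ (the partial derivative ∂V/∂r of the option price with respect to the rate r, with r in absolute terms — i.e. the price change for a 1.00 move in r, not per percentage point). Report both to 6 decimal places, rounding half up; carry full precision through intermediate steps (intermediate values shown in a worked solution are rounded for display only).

price = 10.144238
ρ = 52.405653

σ√T = 0.3063·√2.0713 = 0.440827
d₁ = (ln(S/K) + (r+σ²/2)T) / (σ√T) = (ln(64.62/79.42) + (0.0786+0.3063²/2)·2.0713) / 0.440827 = (-0.206226 + 0.259969) / 0.440827 = 0.121912
d₂ = d₁ − σ√T = 0.121912 − 0.440827 = -0.318915
e^{−rT} = e^{−0.0786·2.0713} = 0.849758
N(d₁) = 0.548516,  N(d₂) = 0.374895
Call price V = S·N(d₁) − K·e^{−rT}·N(d₂) = 35.445089 − 25.300851 = 10.144238
ρ = K·T·e^{−rT}·N(d₂) = 52.405653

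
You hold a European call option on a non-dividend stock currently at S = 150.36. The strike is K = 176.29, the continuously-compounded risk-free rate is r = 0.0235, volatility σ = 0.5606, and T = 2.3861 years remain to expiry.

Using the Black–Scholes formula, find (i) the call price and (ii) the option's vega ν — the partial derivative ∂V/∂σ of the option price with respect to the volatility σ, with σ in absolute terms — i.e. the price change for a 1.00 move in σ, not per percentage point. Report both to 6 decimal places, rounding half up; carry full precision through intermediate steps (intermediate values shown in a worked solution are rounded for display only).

price = 45.292631
ν = 88.201460

σ√T = 0.5606·√2.3861 = 0.865959
d₁ = (ln(S/K) + (r+σ²/2)T) / (σ√T) = (ln(150.36/176.29) + (0.0235+0.5606²/2)·2.3861) / 0.865959 = (-0.159098 + 0.431016) / 0.865959 = 0.314008
d₂ = d₁ − σ√T = 0.314008 − 0.865959 = -0.551951
e^{−rT} = e^{−0.0235·2.3861} = 0.945470
N(d₁) = 0.623242,  N(d₂) = 0.290491
Call price V = S·N(d₁) − K·e^{−rT}·N(d₂) = 93.710741 − 48.418110 = 45.292631
φ(d₁) = (1/√(2π))·e^{−d₁²/2} = 0.379751
ν = S·φ(d₁)·√T = 88.201460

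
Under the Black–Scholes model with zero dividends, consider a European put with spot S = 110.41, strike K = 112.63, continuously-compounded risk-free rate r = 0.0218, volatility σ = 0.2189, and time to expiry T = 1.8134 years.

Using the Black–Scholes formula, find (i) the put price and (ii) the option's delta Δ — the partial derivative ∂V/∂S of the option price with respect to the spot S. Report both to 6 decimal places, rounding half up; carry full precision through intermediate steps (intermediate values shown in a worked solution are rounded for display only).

σ√T = 0.2189·√1.8134 = 0.294776
d₁ = (ln(S/K) + (r+σ²/2)T) / (σ√T) = (ln(110.41/112.63) + (0.0218+0.2189²/2)·1.8134) / 0.294776 = (-0.019907 + 0.082979) / 0.294776 = 0.213963
d₂ = d₁ − σ√T = 0.213963 − 0.294776 = -0.080813
e^{−rT} = e^{−0.0218·1.8134} = 0.961239
N(−d₁) = 0.415288,  N(−d₂) = 0.532205
Put price V = K·e^{−rT}·N(−d₂) − S·N(−d₁) = 57.618805 − 45.851939 = 11.766866
Δ = −N(−d₁) = -0.415288

price = 11.766866
Δ = -0.415288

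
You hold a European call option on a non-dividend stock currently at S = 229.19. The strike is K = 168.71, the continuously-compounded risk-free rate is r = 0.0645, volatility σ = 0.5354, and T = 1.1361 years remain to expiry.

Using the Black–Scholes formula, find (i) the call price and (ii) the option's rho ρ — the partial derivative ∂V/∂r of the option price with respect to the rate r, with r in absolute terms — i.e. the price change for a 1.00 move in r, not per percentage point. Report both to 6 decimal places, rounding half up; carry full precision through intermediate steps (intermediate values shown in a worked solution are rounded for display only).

price = 88.421029
ρ = 115.427353

σ√T = 0.5354·√1.1361 = 0.570672
d₁ = (ln(S/K) + (r+σ²/2)T) / (σ√T) = (ln(229.19/168.71) + (0.0645+0.5354²/2)·1.1361) / 0.570672 = (0.306370 + 0.236112) / 0.570672 = 0.950602
d₂ = d₁ − σ√T = 0.950602 − 0.570672 = 0.379930
e^{−rT} = e^{−0.0645·1.1361} = 0.929342
N(d₁) = 0.829097,  N(d₂) = 0.648001
Call price V = S·N(d₁) − K·e^{−rT}·N(d₂) = 190.020671 − 101.599642 = 88.421029
ρ = K·T·e^{−rT}·N(d₂) = 115.427353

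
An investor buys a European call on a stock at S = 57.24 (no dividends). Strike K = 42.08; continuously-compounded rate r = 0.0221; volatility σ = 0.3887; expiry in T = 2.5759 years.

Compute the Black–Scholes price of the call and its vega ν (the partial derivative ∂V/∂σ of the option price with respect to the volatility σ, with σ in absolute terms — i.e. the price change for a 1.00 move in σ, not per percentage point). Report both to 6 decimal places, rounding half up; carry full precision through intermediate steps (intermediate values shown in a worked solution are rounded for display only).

price = 22.504434
ν = 24.524464

σ√T = 0.3887·√2.5759 = 0.623848
d₁ = (ln(S/K) + (r+σ²/2)T) / (σ√T) = (ln(57.24/42.08) + (0.0221+0.3887²/2)·2.5759) / 0.623848 = (0.307680 + 0.251521) / 0.623848 = 0.896374
d₂ = d₁ − σ√T = 0.896374 − 0.623848 = 0.272525
e^{−rT} = e^{−0.0221·2.5759} = 0.944663
N(d₁) = 0.814973,  N(d₂) = 0.607391
Call price V = S·N(d₁) − K·e^{−rT}·N(d₂) = 46.649075 − 24.144641 = 22.504434
φ(d₁) = (1/√(2π))·e^{−d₁²/2} = 0.266953
ν = S·φ(d₁)·√T = 24.524464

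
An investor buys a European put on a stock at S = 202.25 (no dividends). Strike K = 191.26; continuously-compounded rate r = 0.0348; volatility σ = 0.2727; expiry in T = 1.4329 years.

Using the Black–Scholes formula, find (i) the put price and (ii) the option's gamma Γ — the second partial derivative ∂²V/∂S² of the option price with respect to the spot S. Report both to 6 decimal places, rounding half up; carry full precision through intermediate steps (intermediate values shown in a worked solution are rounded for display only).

σ√T = 0.2727·√1.4329 = 0.326432
d₁ = (ln(S/K) + (r+σ²/2)T) / (σ√T) = (ln(202.25/191.26) + (0.0348+0.2727²/2)·1.4329) / 0.326432 = (0.055871 + 0.103144) / 0.326432 = 0.487129
d₂ = d₁ − σ√T = 0.487129 − 0.326432 = 0.160697
e^{−rT} = e^{−0.0348·1.4329} = 0.951358
N(−d₁) = 0.313083,  N(−d₂) = 0.436166
Put price V = K·e^{−rT}·N(−d₂) − S·N(−d₁) = 79.363334 − 63.321106 = 16.042228
φ(d₁) = (1/√(2π))·e^{−d₁²/2} = 0.354309
Γ = φ(d₁) / (S·σ·√T) = 0.005367

price = 16.042228
Γ = 0.005367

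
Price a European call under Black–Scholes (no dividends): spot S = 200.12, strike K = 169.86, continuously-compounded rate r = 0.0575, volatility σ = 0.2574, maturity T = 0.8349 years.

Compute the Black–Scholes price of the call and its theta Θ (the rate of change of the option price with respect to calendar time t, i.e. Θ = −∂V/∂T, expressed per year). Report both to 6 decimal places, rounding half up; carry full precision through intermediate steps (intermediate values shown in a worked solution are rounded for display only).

σ√T = 0.2574·√0.8349 = 0.235194
d₁ = (ln(S/K) + (r+σ²/2)T) / (σ√T) = (ln(200.12/169.86) + (0.0575+0.2574²/2)·0.8349) / 0.235194 = (0.163943 + 0.075665) / 0.235194 = 1.018766
d₂ = d₁ − σ√T = 1.018766 − 0.235194 = 0.783572
e^{−rT} = e^{−0.0575·0.8349} = 0.953127
N(d₁) = 0.845843,  N(d₂) = 0.783354
Call price V = S·N(d₁) − K·e^{−rT}·N(d₂) = 169.270099 − 126.823686 = 42.446413
φ(d₁) = (1/√(2π))·e^{−d₁²/2} = 0.237430
Θ = −S·φ(d₁)·σ/(2√T) − r·K·e^{−rT}·N(d₂) = −6.692496 − 7.292362 = -13.984858

price = 42.446413
Θ = -13.984858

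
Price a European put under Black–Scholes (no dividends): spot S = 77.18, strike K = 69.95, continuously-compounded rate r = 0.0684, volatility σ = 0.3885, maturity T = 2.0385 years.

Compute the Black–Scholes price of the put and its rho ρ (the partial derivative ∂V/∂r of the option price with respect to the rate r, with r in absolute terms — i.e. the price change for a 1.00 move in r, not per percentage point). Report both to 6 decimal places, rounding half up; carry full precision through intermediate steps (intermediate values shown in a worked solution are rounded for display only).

σ√T = 0.3885·√2.0385 = 0.554685
d₁ = (ln(S/K) + (r+σ²/2)T) / (σ√T) = (ln(77.18/69.95) + (0.0684+0.3885²/2)·2.0385) / 0.554685 = (0.098360 + 0.293271) / 0.554685 = 0.706042
d₂ = d₁ − σ√T = 0.706042 − 0.554685 = 0.151357
e^{−rT} = e^{−0.0684·2.0385} = 0.869851
N(−d₁) = 0.240081,  N(−d₂) = 0.439847
Put price V = K·e^{−rT}·N(−d₂) − S·N(−d₁) = 26.762970 − 18.529457 = 8.233513
ρ = −K·T·e^{−rT}·N(−d₂) = -54.556315

price = 8.233513
ρ = -54.556315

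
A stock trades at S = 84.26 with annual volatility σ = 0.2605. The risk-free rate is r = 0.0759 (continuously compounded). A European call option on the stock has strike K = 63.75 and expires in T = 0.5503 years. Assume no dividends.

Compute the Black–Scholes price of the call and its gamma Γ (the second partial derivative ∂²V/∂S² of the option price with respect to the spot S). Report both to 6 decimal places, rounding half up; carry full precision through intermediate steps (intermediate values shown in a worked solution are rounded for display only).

σ√T = 0.2605·√0.5503 = 0.193245
d₁ = (ln(S/K) + (r+σ²/2)T) / (σ√T) = (ln(84.26/63.75) + (0.0759+0.2605²/2)·0.5503) / 0.193245 = (0.278938 + 0.060440) / 0.193245 = 1.756207
d₂ = d₁ − σ√T = 1.756207 − 0.193245 = 1.562962
e^{−rT} = e^{−0.0759·0.5503} = 0.959092
N(d₁) = 0.960473,  N(d₂) = 0.940969
Call price V = S·N(d₁) − K·e^{−rT}·N(d₂) = 80.929493 − 57.532880 = 23.396614
φ(d₁) = (1/√(2π))·e^{−d₁²/2} = 0.085344
Γ = φ(d₁) / (S·σ·√T) = 0.005241

price = 23.396614
Γ = 0.005241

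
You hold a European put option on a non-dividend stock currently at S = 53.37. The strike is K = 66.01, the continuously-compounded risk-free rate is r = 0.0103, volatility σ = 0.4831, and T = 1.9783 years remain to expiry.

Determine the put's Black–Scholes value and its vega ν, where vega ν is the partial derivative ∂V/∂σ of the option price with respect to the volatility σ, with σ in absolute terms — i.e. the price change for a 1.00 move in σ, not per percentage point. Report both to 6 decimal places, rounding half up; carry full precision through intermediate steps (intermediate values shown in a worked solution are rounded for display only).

σ√T = 0.4831·√1.9783 = 0.679490
d₁ = (ln(S/K) + (r+σ²/2)T) / (σ√T) = (ln(53.37/66.01) + (0.0103+0.4831²/2)·1.9783) / 0.679490 = (-0.212557 + 0.251230) / 0.679490 = 0.056914
d₂ = d₁ − σ√T = 0.056914 − 0.679490 = -0.622576
e^{−rT} = e^{−0.0103·1.9783} = 0.979830
N(−d₁) = 0.477307,  N(−d₂) = 0.733218
Put price V = K·e^{−rT}·N(−d₂) − S·N(−d₁) = 47.423514 − 25.473869 = 21.949645
φ(d₁) = (1/√(2π))·e^{−d₁²/2} = 0.398297
ν = S·φ(d₁)·√T = 29.898539

price = 21.949645
ν = 29.898539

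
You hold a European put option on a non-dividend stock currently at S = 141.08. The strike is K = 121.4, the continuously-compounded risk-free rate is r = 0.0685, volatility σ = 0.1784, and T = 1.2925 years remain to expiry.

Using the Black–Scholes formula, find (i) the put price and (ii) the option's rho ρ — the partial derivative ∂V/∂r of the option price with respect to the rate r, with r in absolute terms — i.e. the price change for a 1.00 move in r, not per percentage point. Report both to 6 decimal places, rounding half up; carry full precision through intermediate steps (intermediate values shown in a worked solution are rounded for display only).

σ√T = 0.1784·√1.2925 = 0.202820
d₁ = (ln(S/K) + (r+σ²/2)T) / (σ√T) = (ln(141.08/121.4) + (0.0685+0.1784²/2)·1.2925) / 0.202820 = (0.150236 + 0.109104) / 0.202820 = 1.278675
d₂ = d₁ − σ√T = 1.278675 − 0.202820 = 1.075855
e^{−rT} = e^{−0.0685·1.2925} = 0.915270
N(−d₁) = 0.100506,  N(−d₂) = 0.140996
Put price V = K·e^{−rT}·N(−d₂) − S·N(−d₁) = 15.666606 − 14.179363 = 1.487243
ρ = −K·T·e^{−rT}·N(−d₂) = -20.249088

price = 1.487243
ρ = -20.249088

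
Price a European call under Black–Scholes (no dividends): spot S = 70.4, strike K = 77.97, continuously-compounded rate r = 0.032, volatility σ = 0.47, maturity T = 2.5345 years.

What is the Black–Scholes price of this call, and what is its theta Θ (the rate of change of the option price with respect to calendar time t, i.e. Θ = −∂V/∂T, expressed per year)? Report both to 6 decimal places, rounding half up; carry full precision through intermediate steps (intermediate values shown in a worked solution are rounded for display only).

σ√T = 0.47·√2.5345 = 0.748245
d₁ = (ln(S/K) + (r+σ²/2)T) / (σ√T) = (ln(70.4/77.97) + (0.032+0.47²/2)·2.5345) / 0.748245 = (-0.102131 + 0.361040) / 0.748245 = 0.346021
d₂ = d₁ − σ√T = 0.346021 − 0.748245 = -0.402224
e^{−rT} = e^{−0.032·2.5345} = 0.922098
N(d₁) = 0.635337,  N(d₂) = 0.343760
Call price V = S·N(d₁) − K·e^{−rT}·N(d₂) = 44.727694 − 24.714921 = 20.012773
φ(d₁) = (1/√(2π))·e^{−d₁²/2} = 0.375760
Θ = −S·φ(d₁)·σ/(2√T) − r·K·e^{−rT}·N(d₂) = −3.904858 − 0.790877 = -4.695736

price = 20.012773
Θ = -4.695736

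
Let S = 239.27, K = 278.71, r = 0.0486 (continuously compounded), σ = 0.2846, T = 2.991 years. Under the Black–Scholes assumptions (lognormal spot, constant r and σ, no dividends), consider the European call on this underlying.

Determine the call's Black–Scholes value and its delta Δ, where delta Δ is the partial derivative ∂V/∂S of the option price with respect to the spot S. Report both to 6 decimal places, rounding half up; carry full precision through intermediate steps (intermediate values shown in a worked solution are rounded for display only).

σ√T = 0.2846·√2.991 = 0.492202
d₁ = (ln(S/K) + (r+σ²/2)T) / (σ√T) = (ln(239.27/278.71) + (0.0486+0.2846²/2)·2.991) / 0.492202 = (-0.152579 + 0.266494) / 0.492202 = 0.231439
d₂ = d₁ − σ√T = 0.231439 − 0.492202 = -0.260763
e^{−rT} = e^{−0.0486·2.991} = 0.864709
N(d₁) = 0.591513,  N(d₂) = 0.397138
Call price V = S·N(d₁) − K·e^{−rT}·N(d₂) = 141.531342 − 95.711374 = 45.819968
Δ = N(d₁) = 0.591513

price = 45.819968
Δ = 0.591513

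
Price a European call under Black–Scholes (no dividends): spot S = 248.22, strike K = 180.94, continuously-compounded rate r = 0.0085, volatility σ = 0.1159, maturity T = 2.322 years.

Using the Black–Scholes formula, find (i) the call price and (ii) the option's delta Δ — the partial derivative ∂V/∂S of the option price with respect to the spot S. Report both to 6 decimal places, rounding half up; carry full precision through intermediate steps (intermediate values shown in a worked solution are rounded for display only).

price = 71.222677
Δ = 0.976714

σ√T = 0.1159·√2.322 = 0.176610
d₁ = (ln(S/K) + (r+σ²/2)T) / (σ√T) = (ln(248.22/180.94) + (0.0085+0.1159²/2)·2.322) / 0.176610 = (0.316150 + 0.035332) / 0.176610 = 1.990165
d₂ = d₁ − σ√T = 1.990165 − 0.176610 = 1.813555
e^{−rT} = e^{−0.0085·2.322} = 0.980456
N(d₁) = 0.976714,  N(d₂) = 0.965127
Call price V = S·N(d₁) − K·e^{−rT}·N(d₂) = 242.439856 − 171.217179 = 71.222677
Δ = N(d₁) = 0.976714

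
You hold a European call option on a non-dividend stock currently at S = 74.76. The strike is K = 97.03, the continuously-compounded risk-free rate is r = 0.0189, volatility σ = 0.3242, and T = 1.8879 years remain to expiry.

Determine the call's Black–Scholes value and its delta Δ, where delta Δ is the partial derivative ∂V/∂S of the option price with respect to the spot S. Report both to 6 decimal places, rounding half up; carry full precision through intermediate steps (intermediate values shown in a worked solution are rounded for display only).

σ√T = 0.3242·√1.8879 = 0.445454
d₁ = (ln(S/K) + (r+σ²/2)T) / (σ√T) = (ln(74.76/97.03) + (0.0189+0.3242²/2)·1.8879) / 0.445454 = (-0.260737 + 0.134896) / 0.445454 = -0.282502
d₂ = d₁ − σ√T = -0.282502 − 0.445454 = -0.727955
e^{−rT} = e^{−0.0189·1.8879} = 0.964948
N(d₁) = 0.388779,  N(d₂) = 0.233320
Call price V = S·N(d₁) − K·e^{−rT}·N(d₂) = 29.065147 − 21.845532 = 7.219615
Δ = N(d₁) = 0.388779

price = 7.219615
Δ = 0.388779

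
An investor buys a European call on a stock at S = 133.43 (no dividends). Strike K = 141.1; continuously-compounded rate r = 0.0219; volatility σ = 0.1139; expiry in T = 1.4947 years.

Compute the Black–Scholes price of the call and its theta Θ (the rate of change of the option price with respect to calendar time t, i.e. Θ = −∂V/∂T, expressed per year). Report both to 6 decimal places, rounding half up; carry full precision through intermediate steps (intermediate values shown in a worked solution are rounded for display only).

price = 6.033467
Θ = -3.684431

σ√T = 0.1139·√1.4947 = 0.139252
d₁ = (ln(S/K) + (r+σ²/2)T) / (σ√T) = (ln(133.43/141.1) + (0.0219+0.1139²/2)·1.4947) / 0.139252 = (-0.055892 + 0.042429) / 0.139252 = -0.096677
d₂ = d₁ − σ√T = -0.096677 − 0.139252 = -0.235928
e^{−rT} = e^{−0.0219·1.4947} = 0.967796
N(d₁) = 0.461492,  N(d₂) = 0.406744
Call price V = S·N(d₁) − K·e^{−rT}·N(d₂) = 61.576819 − 55.543352 = 6.033467
φ(d₁) = (1/√(2π))·e^{−d₁²/2} = 0.397082
Θ = −S·φ(d₁)·σ/(2√T) − r·K·e^{−rT}·N(d₂) = −2.468032 − 1.216399 = -3.684431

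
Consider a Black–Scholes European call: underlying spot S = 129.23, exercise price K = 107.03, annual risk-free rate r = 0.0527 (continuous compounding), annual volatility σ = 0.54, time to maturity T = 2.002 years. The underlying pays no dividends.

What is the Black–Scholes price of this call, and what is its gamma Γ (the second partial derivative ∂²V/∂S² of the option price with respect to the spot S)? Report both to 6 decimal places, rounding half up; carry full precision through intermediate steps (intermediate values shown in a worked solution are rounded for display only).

price = 52.330689
Γ = 0.003011

σ√T = 0.54·√2.002 = 0.764057
d₁ = (ln(S/K) + (r+σ²/2)T) / (σ√T) = (ln(129.23/107.03) + (0.0527+0.54²/2)·2.002) / 0.764057 = (0.188485 + 0.397397) / 0.764057 = 0.766803
d₂ = d₁ − σ√T = 0.766803 − 0.764057 = 0.002746
e^{−rT} = e^{−0.0527·2.002} = 0.899870
N(d₁) = 0.778401,  N(d₂) = 0.501096
Call price V = S·N(d₁) − K·e^{−rT}·N(d₂) = 100.592736 − 48.262047 = 52.330689
φ(d₁) = (1/√(2π))·e^{−d₁²/2} = 0.297324
Γ = φ(d₁) / (S·σ·√T) = 0.003011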